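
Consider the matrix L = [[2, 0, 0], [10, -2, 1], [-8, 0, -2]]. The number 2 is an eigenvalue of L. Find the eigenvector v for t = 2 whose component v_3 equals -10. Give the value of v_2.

L − 2I = [[0, 0, 0], [10, -4, 1], [-8, 0, -4]].
Solving (L − 2I)v = 0 gives the eigenspace spanned by (5, 10, -10).
With v_3 = -10, v = (5, 10, -10), so v_2 = 10.

10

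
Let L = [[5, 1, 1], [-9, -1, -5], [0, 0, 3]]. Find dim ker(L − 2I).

1

L − 2I = [[3, 1, 1], [-9, -3, -5], [0, 0, 1]].
This matrix has rank 2, so its null space has dimension 3 − 2 = 1.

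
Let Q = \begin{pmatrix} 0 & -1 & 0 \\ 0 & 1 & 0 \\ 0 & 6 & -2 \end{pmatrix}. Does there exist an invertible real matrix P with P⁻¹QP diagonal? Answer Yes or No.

Yes

Characteristic polynomial: p(μ) = μ^3 + μ^2 - 2μ = μ(μ - 1)(μ + 2).
All 3 eigenvalues are distinct, so Q is diagonalizable.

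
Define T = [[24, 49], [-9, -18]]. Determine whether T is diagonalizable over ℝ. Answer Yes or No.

No

Characteristic polynomial: p(μ) = μ^2 - 6μ + 9 = (μ - 3)^2.
μ = 3 has algebraic multiplicity 2; rank(T − 3I) = 1, so geometric multiplicity = 1.
Geometric multiplicity < algebraic multiplicity, so T is not diagonalizable.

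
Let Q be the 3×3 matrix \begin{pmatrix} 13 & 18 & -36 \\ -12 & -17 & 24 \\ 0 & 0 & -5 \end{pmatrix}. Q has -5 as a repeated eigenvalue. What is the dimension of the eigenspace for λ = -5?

2

Q + 5I = [[18, 18, -36], [-12, -12, 24], [0, 0, 0]].
This matrix has rank 1, so its null space has dimension 3 − 1 = 2.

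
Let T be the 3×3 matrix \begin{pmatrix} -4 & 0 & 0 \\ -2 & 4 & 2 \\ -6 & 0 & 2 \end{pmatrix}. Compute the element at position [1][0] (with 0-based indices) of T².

Characteristic polynomial: λ^3 - 2λ^2 - 16λ + 32 = (λ - 4)(λ - 2)(λ + 4), so the eigenvalues are -4, 2, 4.
λ=-4: eigenvector (1, 0, 1).
λ=4: eigenvector (0, 1, 0).
λ=2: eigenvector (0, -1, 1).
P = [[1, 0, 0], [0, 1, -1], [1, 0, 1]], D = diag(-4, 4, 2), P⁻¹ = [[1, 0, 0], [-1, 1, 1], [-1, 0, 1]].
T² = P·diag(16, 16, 4)·P⁻¹ = [[16, 0, 0], [-12, 16, 12], [12, 0, 4]].
The requested entry is -12.

-12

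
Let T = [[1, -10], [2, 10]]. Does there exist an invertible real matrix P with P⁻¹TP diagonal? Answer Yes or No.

Characteristic polynomial: p(μ) = μ^2 - 11μ + 30 = (μ - 6)(μ - 5).
All 2 eigenvalues are distinct, so T is diagonalizable.

Yes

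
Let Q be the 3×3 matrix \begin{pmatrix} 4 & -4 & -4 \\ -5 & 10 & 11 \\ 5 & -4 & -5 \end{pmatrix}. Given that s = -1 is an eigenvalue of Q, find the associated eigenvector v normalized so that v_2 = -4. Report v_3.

4

Q + 1I = [[5, -4, -4], [-5, 11, 11], [5, -4, -4]].
Solving (Q + 1I)v = 0 gives the eigenspace spanned by (0, -4, 4).
With v_2 = -4, v = (0, -4, 4), so v_3 = 4.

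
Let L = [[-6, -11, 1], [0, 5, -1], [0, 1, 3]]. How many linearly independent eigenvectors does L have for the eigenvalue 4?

1

L − 4I = [[-10, -11, 1], [0, 1, -1], [0, 1, -1]].
This matrix has rank 2, so its null space has dimension 3 − 2 = 1.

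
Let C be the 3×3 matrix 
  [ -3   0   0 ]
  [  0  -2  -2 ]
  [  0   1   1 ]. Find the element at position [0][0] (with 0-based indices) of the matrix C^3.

Characteristic polynomial: μ^3 + 4μ^2 + 3μ = μ(μ + 1)(μ + 3), so the eigenvalues are -3, -1, 0.
μ=-3: eigenvector (1, 0, 0).
μ=-1: eigenvector (0, 2, -1).
μ=0: eigenvector (0, -1, 1).
P = [[1, 0, 0], [0, 2, -1], [0, -1, 1]], D = diag(-3, -1, 0), P⁻¹ = [[1, 0, 0], [0, 1, 1], [0, 1, 2]].
C³ = P·diag(-27, -1, 0)·P⁻¹ = [[-27, 0, 0], [0, -2, -2], [0, 1, 1]].
The requested entry is -27.

-27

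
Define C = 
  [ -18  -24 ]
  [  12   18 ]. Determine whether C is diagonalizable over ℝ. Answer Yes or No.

Yes

Characteristic polynomial: p(s) = s^2 - 36 = (s - 6)(s + 6).
All 2 eigenvalues are distinct, so C is diagonalizable.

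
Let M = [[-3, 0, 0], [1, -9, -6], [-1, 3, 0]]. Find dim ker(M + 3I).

1

M + 3I = [[0, 0, 0], [1, -6, -6], [-1, 3, 3]].
This matrix has rank 2, so its null space has dimension 3 − 2 = 1.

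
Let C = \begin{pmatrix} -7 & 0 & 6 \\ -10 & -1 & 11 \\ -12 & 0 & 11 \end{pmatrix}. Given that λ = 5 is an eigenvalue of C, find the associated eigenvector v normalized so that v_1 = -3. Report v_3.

C − 5I = [[-12, 0, 6], [-10, -6, 11], [-12, 0, 6]].
Solving (C − 5I)v = 0 gives the eigenspace spanned by (-3, -6, -6).
With v_1 = -3, v = (-3, -6, -6), so v_3 = -6.

-6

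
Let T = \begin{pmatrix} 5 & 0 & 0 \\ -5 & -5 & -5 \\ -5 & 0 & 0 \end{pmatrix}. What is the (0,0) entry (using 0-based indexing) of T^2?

Characteristic polynomial: s^3 - 25s = s(s - 5)(s + 5), so the eigenvalues are -5, 0, 5.
s=0: eigenvector (0, -1, 1).
s=-5: eigenvector (0, 1, 0).
s=5: eigenvector (1, 0, -1).
P = [[0, 0, 1], [-1, 1, 0], [1, 0, -1]], D = diag(0, -5, 5), P⁻¹ = [[1, 0, 1], [1, 1, 1], [1, 0, 0]].
T² = P·diag(0, 25, 25)·P⁻¹ = [[25, 0, 0], [25, 25, 25], [-25, 0, 0]].
The requested entry is 25.

25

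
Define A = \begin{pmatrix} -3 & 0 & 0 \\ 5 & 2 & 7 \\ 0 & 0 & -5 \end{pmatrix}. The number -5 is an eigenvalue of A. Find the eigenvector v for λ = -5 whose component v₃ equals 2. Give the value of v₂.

A + 5I = [[2, 0, 0], [5, 7, 7], [0, 0, 0]].
Solving (A + 5I)v = 0 gives the eigenspace spanned by (0, -2, 2).
With v₃ = 2, v = (0, -2, 2), so v₂ = -2.

-2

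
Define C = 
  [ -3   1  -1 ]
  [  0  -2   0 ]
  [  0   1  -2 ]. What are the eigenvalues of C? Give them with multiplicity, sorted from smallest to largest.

Characteristic polynomial: p(μ) = μ^3 + 7μ^2 + 16μ + 12 = (μ + 2)^2(μ + 3).
Roots (with multiplicity): -3, -2, -2.

-3, -2, -2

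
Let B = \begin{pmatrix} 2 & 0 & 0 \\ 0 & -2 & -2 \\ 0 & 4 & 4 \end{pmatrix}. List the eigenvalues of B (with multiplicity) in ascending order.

0, 2, 2

Characteristic polynomial: p(μ) = μ^3 - 4μ^2 + 4μ = μ(μ - 2)^2.
Roots (with multiplicity): 0, 2, 2.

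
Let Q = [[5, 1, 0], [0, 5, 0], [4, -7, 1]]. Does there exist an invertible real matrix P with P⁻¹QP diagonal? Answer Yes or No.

Characteristic polynomial: p(s) = s^3 - 11s^2 + 35s - 25 = (s - 5)^2(s - 1).
s = 5 has algebraic multiplicity 2; rank(Q − 5I) = 2, so geometric multiplicity = 1.
Geometric multiplicity < algebraic multiplicity, so Q is not diagonalizable.

No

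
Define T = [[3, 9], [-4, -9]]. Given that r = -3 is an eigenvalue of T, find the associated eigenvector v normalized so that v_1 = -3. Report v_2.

T + 3I = [[6, 9], [-4, -6]].
Solving (T + 3I)v = 0 gives the eigenspace spanned by (-3, 2).
With v_1 = -3, v = (-3, 2), so v_2 = 2.

2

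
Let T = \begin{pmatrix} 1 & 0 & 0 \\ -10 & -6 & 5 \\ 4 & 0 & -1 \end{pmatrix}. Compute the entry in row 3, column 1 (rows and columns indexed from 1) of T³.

4

Characteristic polynomial: r^3 + 6r^2 - r - 6 = (r - 1)(r + 1)(r + 6), so the eigenvalues are -6, -1, 1.
r=1: eigenvector (1, 0, 2).
r=-6: eigenvector (0, 1, 0).
r=-1: eigenvector (0, 1, 1).
P = [[1, 0, 0], [0, 1, 1], [2, 0, 1]], D = diag(1, -6, -1), P⁻¹ = [[1, 0, 0], [2, 1, -1], [-2, 0, 1]].
T³ = P·diag(1, -216, -1)·P⁻¹ = [[1, 0, 0], [-430, -216, 215], [4, 0, -1]].
The requested entry is 4.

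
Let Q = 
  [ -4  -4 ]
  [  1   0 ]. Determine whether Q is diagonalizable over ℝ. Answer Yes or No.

Characteristic polynomial: p(r) = r^2 + 4r + 4 = (r + 2)^2.
r = -2 has algebraic multiplicity 2; rank(Q + 2I) = 1, so geometric multiplicity = 1.
Geometric multiplicity < algebraic multiplicity, so Q is not diagonalizable.

No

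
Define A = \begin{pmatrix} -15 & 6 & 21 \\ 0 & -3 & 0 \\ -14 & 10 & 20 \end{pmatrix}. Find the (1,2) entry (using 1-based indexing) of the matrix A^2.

Characteristic polynomial: μ^3 - 2μ^2 - 21μ - 18 = (μ - 6)(μ + 1)(μ + 3), so the eigenvalues are -3, -1, 6.
μ=-1: eigenvector (3, 0, 2).
μ=-3: eigenvector (4, 1, 2).
μ=6: eigenvector (1, 0, 1).
P = [[3, 4, 1], [0, 1, 0], [2, 2, 1]], D = diag(-1, -3, 6), P⁻¹ = [[1, -2, -1], [0, 1, 0], [-2, 2, 3]].
A² = P·diag(1, 9, 36)·P⁻¹ = [[-69, 102, 105], [0, 9, 0], [-70, 86, 106]].
The requested entry is 102.

102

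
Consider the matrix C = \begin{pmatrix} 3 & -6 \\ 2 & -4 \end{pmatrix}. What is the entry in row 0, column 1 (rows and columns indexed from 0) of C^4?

Characteristic polynomial: μ^2 + μ = μ(μ + 1), so the eigenvalues are -1, 0.
μ=-1: eigenvector (-3, -2).
μ=0: eigenvector (2, 1).
P = [[-3, 2], [-2, 1]], D = diag(-1, 0), P⁻¹ = [[1, -2], [2, -3]].
C⁴ = P·diag(1, 0)·P⁻¹ = [[-3, 6], [-2, 4]].
The requested entry is 6.

6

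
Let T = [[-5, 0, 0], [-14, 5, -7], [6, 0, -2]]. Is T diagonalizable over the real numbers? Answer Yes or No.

Yes

Characteristic polynomial: p(r) = r^3 + 2r^2 - 25r - 50 = (r - 5)(r + 2)(r + 5).
All 3 eigenvalues are distinct, so T is diagonalizable.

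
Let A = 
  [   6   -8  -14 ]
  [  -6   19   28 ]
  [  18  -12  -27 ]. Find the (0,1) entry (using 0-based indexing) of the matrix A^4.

Characteristic polynomial: μ^3 + 2μ^2 - 21μ + 18 = (μ - 3)(μ - 1)(μ + 6), so the eigenvalues are -6, 1, 3.
μ=-6: eigenvector (1, -2, 2).
μ=3: eigenvector (-4, 9, -6).
μ=1: eigenvector (-2, 4, -3).
P = [[1, -4, -2], [-2, 9, 4], [2, -6, -3]], D = diag(-6, 3, 1), P⁻¹ = [[-3, 0, 2], [2, 1, 0], [-6, -2, 1]].
A⁴ = P·diag(1296, 81, 1)·P⁻¹ = [[-4524, -320, 2590], [9210, 721, -5180], [-8730, -480, 5181]].
The requested entry is -320.

-320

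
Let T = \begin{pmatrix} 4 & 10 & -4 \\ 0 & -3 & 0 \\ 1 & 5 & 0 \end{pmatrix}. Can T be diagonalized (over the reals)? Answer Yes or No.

No

Characteristic polynomial: p(λ) = λ^3 - λ^2 - 8λ + 12 = (λ - 2)^2(λ + 3).
λ = 2 has algebraic multiplicity 2; rank(T − 2I) = 2, so geometric multiplicity = 1.
Geometric multiplicity < algebraic multiplicity, so T is not diagonalizable.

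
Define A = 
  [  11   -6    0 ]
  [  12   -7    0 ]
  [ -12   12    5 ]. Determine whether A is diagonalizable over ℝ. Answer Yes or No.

Yes

Characteristic polynomial: p(μ) = μ^3 - 9μ^2 + 15μ + 25 = (μ - 5)^2(μ + 1).
μ = 5 has algebraic multiplicity 2; rank(A − 5I) = 1, so geometric multiplicity = 2.
Every eigenvalue has geometric = algebraic multiplicity, so A is diagonalizable.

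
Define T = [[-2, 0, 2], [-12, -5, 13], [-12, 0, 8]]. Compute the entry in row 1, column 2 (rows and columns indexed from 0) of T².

Characteristic polynomial: s^3 - s^2 - 22s + 40 = (s - 4)(s - 2)(s + 5), so the eigenvalues are -5, 2, 4.
s=2: eigenvector (1, 2, 2).
s=-5: eigenvector (0, 1, 0).
s=4: eigenvector (1, 3, 3).
P = [[1, 0, 1], [2, 1, 3], [2, 0, 3]], D = diag(2, -5, 4), P⁻¹ = [[3, 0, -1], [0, 1, -1], [-2, 0, 1]].
T² = P·diag(4, 25, 16)·P⁻¹ = [[-20, 0, 12], [-72, 25, 15], [-72, 0, 40]].
The requested entry is 15.

15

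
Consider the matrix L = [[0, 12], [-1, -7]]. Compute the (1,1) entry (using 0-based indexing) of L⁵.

-3367

Characteristic polynomial: μ^2 + 7μ + 12 = (μ + 3)(μ + 4), so the eigenvalues are -4, -3.
μ=-3: eigenvector (4, -1).
μ=-4: eigenvector (-3, 1).
P = [[4, -3], [-1, 1]], D = diag(-3, -4), P⁻¹ = [[1, 3], [1, 4]].
L⁵ = P·diag(-243, -1024)·P⁻¹ = [[2100, 9372], [-781, -3367]].
The requested entry is -3367.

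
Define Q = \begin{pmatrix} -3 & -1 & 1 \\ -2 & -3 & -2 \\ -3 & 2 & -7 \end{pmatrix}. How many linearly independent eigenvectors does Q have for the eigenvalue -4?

1

Q + 4I = [[1, -1, 1], [-2, 1, -2], [-3, 2, -3]].
This matrix has rank 2, so its null space has dimension 3 − 2 = 1.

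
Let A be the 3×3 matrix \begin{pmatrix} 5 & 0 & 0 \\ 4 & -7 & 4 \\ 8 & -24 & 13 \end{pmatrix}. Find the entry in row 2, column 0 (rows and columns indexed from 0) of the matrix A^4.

1248

Characteristic polynomial: μ^3 - 11μ^2 + 35μ - 25 = (μ - 5)^2(μ - 1), so the eigenvalues are 1, 5, 5.
μ=5: eigenvector (1, 0, -1).
μ=1: eigenvector (0, 1, 2).
μ=5: eigenvector (0, 1, 3).
P = [[1, 0, 0], [0, 1, 1], [-1, 2, 3]], D = diag(5, 1, 5), P⁻¹ = [[1, 0, 0], [-1, 3, -1], [1, -2, 1]].
A⁴ = P·diag(625, 1, 625)·P⁻¹ = [[625, 0, 0], [624, -1247, 624], [1248, -3744, 1873]].
The requested entry is 1248.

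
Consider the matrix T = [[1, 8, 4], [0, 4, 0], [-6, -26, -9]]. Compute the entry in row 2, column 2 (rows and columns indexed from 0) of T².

Characteristic polynomial: λ^3 + 4λ^2 - 17λ - 60 = (λ - 4)(λ + 3)(λ + 5), so the eigenvalues are -5, -3, 4.
λ=4: eigenvector (0, 1, -2).
λ=-3: eigenvector (1, 0, -1).
λ=-5: eigenvector (-2, 0, 3).
P = [[0, 1, -2], [1, 0, 0], [-2, -1, 3]], D = diag(4, -3, -5), P⁻¹ = [[0, 1, 0], [3, 4, 2], [1, 2, 1]].
T² = P·diag(16, 9, 25)·P⁻¹ = [[-23, -64, -32], [0, 16, 0], [48, 82, 57]].
The requested entry is 57.

57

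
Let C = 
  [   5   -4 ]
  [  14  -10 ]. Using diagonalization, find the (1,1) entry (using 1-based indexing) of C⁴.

Characteristic polynomial: t^2 + 5t + 6 = (t + 2)(t + 3), so the eigenvalues are -3, -2.
t=-3: eigenvector (1, 2).
t=-2: eigenvector (-4, -7).
P = [[1, -4], [2, -7]], D = diag(-3, -2), P⁻¹ = [[-7, 4], [-2, 1]].
C⁴ = P·diag(81, 16)·P⁻¹ = [[-439, 260], [-910, 536]].
The requested entry is -439.

-439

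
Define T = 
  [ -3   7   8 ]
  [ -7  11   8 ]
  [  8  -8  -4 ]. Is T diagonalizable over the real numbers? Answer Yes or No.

Characteristic polynomial: p(λ) = λ^3 - 4λ^2 - 16λ + 64 = (λ - 4)^2(λ + 4).
λ = 4 has algebraic multiplicity 2; rank(T − 4I) = 2, so geometric multiplicity = 1.
Geometric multiplicity < algebraic multiplicity, so T is not diagonalizable.

No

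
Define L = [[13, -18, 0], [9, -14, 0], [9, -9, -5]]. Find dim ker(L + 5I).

2

L + 5I = [[18, -18, 0], [9, -9, 0], [9, -9, 0]].
This matrix has rank 1, so its null space has dimension 3 − 1 = 2.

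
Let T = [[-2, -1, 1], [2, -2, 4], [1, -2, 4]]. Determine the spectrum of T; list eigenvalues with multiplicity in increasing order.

Characteristic polynomial: p(λ) = λ^3 - 3λ - 2 = (λ - 2)(λ + 1)^2.
Roots (with multiplicity): -1, -1, 2.

-1, -1, 2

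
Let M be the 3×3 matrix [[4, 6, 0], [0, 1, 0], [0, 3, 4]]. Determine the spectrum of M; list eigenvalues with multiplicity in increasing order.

1, 4, 4

Characteristic polynomial: p(λ) = λ^3 - 9λ^2 + 24λ - 16 = (λ - 4)^2(λ - 1).
Roots (with multiplicity): 1, 4, 4.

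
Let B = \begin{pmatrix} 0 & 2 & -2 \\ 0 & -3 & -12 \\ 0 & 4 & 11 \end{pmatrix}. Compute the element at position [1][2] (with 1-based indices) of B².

-14

Characteristic polynomial: t^3 - 8t^2 + 15t = t(t - 5)(t - 3), so the eigenvalues are 0, 3, 5.
t=0: eigenvector (1, 0, 0).
t=5: eigenvector (-2, -3, 2).
t=3: eigenvector (-2, -2, 1).
P = [[1, -2, -2], [0, -3, -2], [0, 2, 1]], D = diag(0, 5, 3), P⁻¹ = [[1, -2, -2], [0, 1, 2], [0, -2, -3]].
B² = P·diag(0, 25, 9)·P⁻¹ = [[0, -14, -46], [0, -39, -96], [0, 32, 73]].
The requested entry is -14.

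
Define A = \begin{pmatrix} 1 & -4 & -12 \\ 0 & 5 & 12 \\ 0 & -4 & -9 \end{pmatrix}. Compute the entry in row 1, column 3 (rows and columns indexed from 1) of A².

Characteristic polynomial: r^3 + 3r^2 - r - 3 = (r - 1)(r + 1)(r + 3), so the eigenvalues are -3, -1, 1.
r=-1: eigenvector (2, -2, 1).
r=-3: eigenvector (3, -3, 2).
r=1: eigenvector (1, 0, 0).
P = [[2, 3, 1], [-2, -3, 0], [1, 2, 0]], D = diag(-1, -3, 1), P⁻¹ = [[0, -2, -3], [0, 1, 2], [1, 1, 0]].
A² = P·diag(1, 9, 1)·P⁻¹ = [[1, 24, 48], [0, -23, -48], [0, 16, 33]].
The requested entry is 48.

48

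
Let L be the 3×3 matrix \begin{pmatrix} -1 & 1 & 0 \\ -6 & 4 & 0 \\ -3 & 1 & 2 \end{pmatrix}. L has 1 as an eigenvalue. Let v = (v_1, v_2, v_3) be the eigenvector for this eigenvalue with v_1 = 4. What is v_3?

L − 1I = [[-2, 1, 0], [-6, 3, 0], [-3, 1, 1]].
Solving (L − 1I)v = 0 gives the eigenspace spanned by (4, 8, 4).
With v_1 = 4, v = (4, 8, 4), so v_3 = 4.

4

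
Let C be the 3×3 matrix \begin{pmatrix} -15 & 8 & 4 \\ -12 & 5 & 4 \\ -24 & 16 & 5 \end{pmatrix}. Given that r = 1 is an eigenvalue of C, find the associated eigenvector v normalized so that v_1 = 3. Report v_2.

C − 1I = [[-16, 8, 4], [-12, 4, 4], [-24, 16, 4]].
Solving (C − 1I)v = 0 gives the eigenspace spanned by (3, 3, 6).
With v_1 = 3, v = (3, 3, 6), so v_2 = 3.

3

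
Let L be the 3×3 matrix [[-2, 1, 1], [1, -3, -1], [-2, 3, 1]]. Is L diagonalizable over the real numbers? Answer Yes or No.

No

Characteristic polynomial: p(s) = s^3 + 4s^2 + 5s + 2 = (s + 1)^2(s + 2).
s = -1 has algebraic multiplicity 2; rank(L + 1I) = 2, so geometric multiplicity = 1.
Geometric multiplicity < algebraic multiplicity, so L is not diagonalizable.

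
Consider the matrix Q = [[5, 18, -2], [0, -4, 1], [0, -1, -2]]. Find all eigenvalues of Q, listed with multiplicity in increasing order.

Characteristic polynomial: p(λ) = λ^3 + λ^2 - 21λ - 45 = (λ - 5)(λ + 3)^2.
Roots (with multiplicity): -3, -3, 5.

-3, -3, 5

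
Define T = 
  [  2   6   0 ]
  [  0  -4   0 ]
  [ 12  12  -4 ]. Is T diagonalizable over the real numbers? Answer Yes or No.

Yes

Characteristic polynomial: p(μ) = μ^3 + 6μ^2 - 32 = (μ - 2)(μ + 4)^2.
μ = -4 has algebraic multiplicity 2; rank(T + 4I) = 1, so geometric multiplicity = 2.
Every eigenvalue has geometric = algebraic multiplicity, so T is diagonalizable.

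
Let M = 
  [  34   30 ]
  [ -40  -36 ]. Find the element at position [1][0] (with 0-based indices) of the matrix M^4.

4160

Characteristic polynomial: t^2 + 2t - 24 = (t - 4)(t + 6), so the eigenvalues are -6, 4.
t=4: eigenvector (1, -1).
t=-6: eigenvector (-3, 4).
P = [[1, -3], [-1, 4]], D = diag(4, -6), P⁻¹ = [[4, 3], [1, 1]].
M⁴ = P·diag(256, 1296)·P⁻¹ = [[-2864, -3120], [4160, 4416]].
The requested entry is 4160.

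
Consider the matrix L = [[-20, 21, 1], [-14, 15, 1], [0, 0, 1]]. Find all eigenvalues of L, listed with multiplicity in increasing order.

-6, 1, 1

Characteristic polynomial: p(t) = t^3 + 4t^2 - 11t + 6 = (t - 1)^2(t + 6).
Roots (with multiplicity): -6, 1, 1.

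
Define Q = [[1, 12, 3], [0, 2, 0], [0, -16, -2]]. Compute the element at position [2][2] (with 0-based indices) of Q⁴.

Characteristic polynomial: μ^3 - μ^2 - 4μ + 4 = (μ - 2)(μ - 1)(μ + 2), so the eigenvalues are -2, 1, 2.
μ=1: eigenvector (1, 0, 0).
μ=2: eigenvector (0, 1, -4).
μ=-2: eigenvector (-1, 0, 1).
P = [[1, 0, -1], [0, 1, 0], [0, -4, 1]], D = diag(1, 2, -2), P⁻¹ = [[1, 4, 1], [0, 1, 0], [0, 4, 1]].
Q⁴ = P·diag(1, 16, 16)·P⁻¹ = [[1, -60, -15], [0, 16, 0], [0, 0, 16]].
The requested entry is 16.

16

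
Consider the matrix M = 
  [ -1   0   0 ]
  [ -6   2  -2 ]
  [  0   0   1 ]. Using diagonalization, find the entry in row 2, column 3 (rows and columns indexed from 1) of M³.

-14

Characteristic polynomial: λ^3 - 2λ^2 - λ + 2 = (λ - 2)(λ - 1)(λ + 1), so the eigenvalues are -1, 1, 2.
λ=-1: eigenvector (1, 2, 0).
λ=2: eigenvector (0, 1, 0).
λ=1: eigenvector (0, 2, 1).
P = [[1, 0, 0], [2, 1, 2], [0, 0, 1]], D = diag(-1, 2, 1), P⁻¹ = [[1, 0, 0], [-2, 1, -2], [0, 0, 1]].
M³ = P·diag(-1, 8, 1)·P⁻¹ = [[-1, 0, 0], [-18, 8, -14], [0, 0, 1]].
The requested entry is -14.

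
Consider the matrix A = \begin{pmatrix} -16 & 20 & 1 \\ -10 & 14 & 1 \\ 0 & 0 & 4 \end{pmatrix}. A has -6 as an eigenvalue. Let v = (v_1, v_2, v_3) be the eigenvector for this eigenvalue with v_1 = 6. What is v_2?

3

A + 6I = [[-10, 20, 1], [-10, 20, 1], [0, 0, 10]].
Solving (A + 6I)v = 0 gives the eigenspace spanned by (6, 3, 0).
With v_1 = 6, v = (6, 3, 0), so v_2 = 3.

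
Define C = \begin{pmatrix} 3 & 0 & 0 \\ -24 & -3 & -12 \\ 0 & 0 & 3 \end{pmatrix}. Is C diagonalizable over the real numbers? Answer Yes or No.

Yes

Characteristic polynomial: p(λ) = λ^3 - 3λ^2 - 9λ + 27 = (λ - 3)^2(λ + 3).
λ = 3 has algebraic multiplicity 2; rank(C − 3I) = 1, so geometric multiplicity = 2.
Every eigenvalue has geometric = algebraic multiplicity, so C is diagonalizable.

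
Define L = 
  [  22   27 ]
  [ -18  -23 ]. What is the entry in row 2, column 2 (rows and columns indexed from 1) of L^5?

Characteristic polynomial: r^2 + r - 20 = (r - 4)(r + 5), so the eigenvalues are -5, 4.
r=4: eigenvector (3, -2).
r=-5: eigenvector (-1, 1).
P = [[3, -1], [-2, 1]], D = diag(4, -5), P⁻¹ = [[1, 1], [2, 3]].
L⁵ = P·diag(1024, -3125)·P⁻¹ = [[9322, 12447], [-8298, -11423]].
The requested entry is -11423.

-11423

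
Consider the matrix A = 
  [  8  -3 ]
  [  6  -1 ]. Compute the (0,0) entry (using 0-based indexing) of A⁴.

1234

Characteristic polynomial: λ^2 - 7λ + 10 = (λ - 5)(λ - 2), so the eigenvalues are 2, 5.
λ=5: eigenvector (1, 1).
λ=2: eigenvector (-1, -2).
P = [[1, -1], [1, -2]], D = diag(5, 2), P⁻¹ = [[2, -1], [1, -1]].
A⁴ = P·diag(625, 16)·P⁻¹ = [[1234, -609], [1218, -593]].
The requested entry is 1234.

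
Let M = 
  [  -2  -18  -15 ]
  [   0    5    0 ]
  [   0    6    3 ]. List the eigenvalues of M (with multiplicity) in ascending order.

-2, 3, 5

Characteristic polynomial: p(s) = s^3 - 6s^2 - s + 30 = (s - 5)(s - 3)(s + 2).
Roots (with multiplicity): -2, 3, 5.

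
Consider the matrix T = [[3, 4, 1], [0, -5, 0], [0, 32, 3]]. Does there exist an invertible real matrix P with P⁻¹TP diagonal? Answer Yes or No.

No

Characteristic polynomial: p(r) = r^3 - r^2 - 21r + 45 = (r - 3)^2(r + 5).
r = 3 has algebraic multiplicity 2; rank(T − 3I) = 2, so geometric multiplicity = 1.
Geometric multiplicity < algebraic multiplicity, so T is not diagonalizable.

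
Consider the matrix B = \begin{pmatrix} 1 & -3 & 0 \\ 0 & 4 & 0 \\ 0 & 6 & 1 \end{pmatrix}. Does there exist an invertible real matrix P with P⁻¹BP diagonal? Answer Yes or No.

Yes

Characteristic polynomial: p(μ) = μ^3 - 6μ^2 + 9μ - 4 = (μ - 4)(μ - 1)^2.
μ = 1 has algebraic multiplicity 2; rank(B − 1I) = 1, so geometric multiplicity = 2.
Every eigenvalue has geometric = algebraic multiplicity, so B is diagonalizable.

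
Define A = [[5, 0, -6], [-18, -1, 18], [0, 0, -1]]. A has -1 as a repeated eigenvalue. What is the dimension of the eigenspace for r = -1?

2

A + 1I = [[6, 0, -6], [-18, 0, 18], [0, 0, 0]].
This matrix has rank 1, so its null space has dimension 3 − 1 = 2.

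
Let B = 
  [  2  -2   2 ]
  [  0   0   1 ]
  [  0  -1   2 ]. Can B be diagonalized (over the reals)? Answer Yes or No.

Characteristic polynomial: p(λ) = λ^3 - 4λ^2 + 5λ - 2 = (λ - 2)(λ - 1)^2.
λ = 1 has algebraic multiplicity 2; rank(B − 1I) = 2, so geometric multiplicity = 1.
Geometric multiplicity < algebraic multiplicity, so B is not diagonalizable.

No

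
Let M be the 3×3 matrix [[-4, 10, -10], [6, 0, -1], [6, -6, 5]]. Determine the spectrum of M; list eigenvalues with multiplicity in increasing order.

Characteristic polynomial: p(λ) = λ^3 - λ^2 - 26λ - 24 = (λ - 6)(λ + 1)(λ + 4).
Roots (with multiplicity): -4, -1, 6.

-4, -1, 6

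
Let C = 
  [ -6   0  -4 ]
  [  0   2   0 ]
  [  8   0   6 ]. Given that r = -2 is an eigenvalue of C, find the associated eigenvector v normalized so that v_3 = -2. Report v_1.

2

C + 2I = [[-4, 0, -4], [0, 4, 0], [8, 0, 8]].
Solving (C + 2I)v = 0 gives the eigenspace spanned by (2, 0, -2).
With v_3 = -2, v = (2, 0, -2), so v_1 = 2.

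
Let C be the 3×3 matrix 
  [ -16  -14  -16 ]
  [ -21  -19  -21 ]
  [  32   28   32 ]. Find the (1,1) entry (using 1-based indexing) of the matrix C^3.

-274

Characteristic polynomial: s^3 + 3s^2 - 10s = s(s - 2)(s + 5), so the eigenvalues are -5, 0, 2.
s=-5: eigenvector (2, 3, -4).
s=0: eigenvector (1, 0, -1).
s=2: eigenvector (-1, -1, 2).
P = [[2, 1, -1], [3, 0, -1], [-4, -1, 2]], D = diag(-5, 0, 2), P⁻¹ = [[1, 1, 1], [2, 0, 1], [3, 2, 3]].
C³ = P·diag(-125, 0, 8)·P⁻¹ = [[-274, -266, -274], [-399, -391, -399], [548, 532, 548]].
The requested entry is -274.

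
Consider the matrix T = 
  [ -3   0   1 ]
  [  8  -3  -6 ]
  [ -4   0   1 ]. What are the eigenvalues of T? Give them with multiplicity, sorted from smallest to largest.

-3, -1, -1

Characteristic polynomial: p(r) = r^3 + 5r^2 + 7r + 3 = (r + 1)^2(r + 3).
Roots (with multiplicity): -3, -1, -1.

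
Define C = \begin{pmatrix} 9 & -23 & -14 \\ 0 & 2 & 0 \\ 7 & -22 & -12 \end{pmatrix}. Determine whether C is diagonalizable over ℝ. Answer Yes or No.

No

Characteristic polynomial: p(λ) = λ^3 + λ^2 - 16λ + 20 = (λ - 2)^2(λ + 5).
λ = 2 has algebraic multiplicity 2; rank(C − 2I) = 2, so geometric multiplicity = 1.
Geometric multiplicity < algebraic multiplicity, so C is not diagonalizable.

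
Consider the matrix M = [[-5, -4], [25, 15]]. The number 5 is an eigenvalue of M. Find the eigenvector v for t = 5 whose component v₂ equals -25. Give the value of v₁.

10

M − 5I = [[-10, -4], [25, 10]].
Solving (M − 5I)v = 0 gives the eigenspace spanned by (10, -25).
With v₂ = -25, v = (10, -25), so v₁ = 10.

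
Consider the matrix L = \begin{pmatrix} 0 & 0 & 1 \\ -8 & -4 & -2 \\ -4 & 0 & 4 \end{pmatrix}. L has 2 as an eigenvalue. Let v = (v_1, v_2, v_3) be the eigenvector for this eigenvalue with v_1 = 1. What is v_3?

2

L − 2I = [[-2, 0, 1], [-8, -6, -2], [-4, 0, 2]].
Solving (L − 2I)v = 0 gives the eigenspace spanned by (1, -2, 2).
With v_1 = 1, v = (1, -2, 2), so v_3 = 2.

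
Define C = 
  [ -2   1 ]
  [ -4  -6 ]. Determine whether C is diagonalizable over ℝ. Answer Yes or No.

Characteristic polynomial: p(t) = t^2 + 8t + 16 = (t + 4)^2.
t = -4 has algebraic multiplicity 2; rank(C + 4I) = 1, so geometric multiplicity = 1.
Geometric multiplicity < algebraic multiplicity, so C is not diagonalizable.

No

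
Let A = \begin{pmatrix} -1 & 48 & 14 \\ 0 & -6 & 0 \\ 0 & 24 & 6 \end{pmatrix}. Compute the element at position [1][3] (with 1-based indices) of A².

Characteristic polynomial: t^3 + t^2 - 36t - 36 = (t - 6)(t + 1)(t + 6), so the eigenvalues are -6, -1, 6.
t=-1: eigenvector (1, 0, 0).
t=-6: eigenvector (-4, 1, -2).
t=6: eigenvector (2, 0, 1).
P = [[1, -4, 2], [0, 1, 0], [0, -2, 1]], D = diag(-1, -6, 6), P⁻¹ = [[1, 0, -2], [0, 1, 0], [0, 2, 1]].
A² = P·diag(1, 36, 36)·P⁻¹ = [[1, 0, 70], [0, 36, 0], [0, 0, 36]].
The requested entry is 70.

70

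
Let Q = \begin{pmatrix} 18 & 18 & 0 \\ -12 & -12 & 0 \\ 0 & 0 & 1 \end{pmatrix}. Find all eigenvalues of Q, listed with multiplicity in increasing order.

0, 1, 6

Characteristic polynomial: p(t) = t^3 - 7t^2 + 6t = t(t - 6)(t - 1).
Roots (with multiplicity): 0, 1, 6.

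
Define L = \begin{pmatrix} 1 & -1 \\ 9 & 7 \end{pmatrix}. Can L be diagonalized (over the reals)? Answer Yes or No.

No

Characteristic polynomial: p(r) = r^2 - 8r + 16 = (r - 4)^2.
r = 4 has algebraic multiplicity 2; rank(L − 4I) = 1, so geometric multiplicity = 1.
Geometric multiplicity < algebraic multiplicity, so L is not diagonalizable.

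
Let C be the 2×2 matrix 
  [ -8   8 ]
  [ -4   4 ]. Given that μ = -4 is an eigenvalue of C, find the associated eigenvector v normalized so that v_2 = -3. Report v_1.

-6

C + 4I = [[-4, 8], [-4, 8]].
Solving (C + 4I)v = 0 gives the eigenspace spanned by (-6, -3).
With v_2 = -3, v = (-6, -3), so v_1 = -6.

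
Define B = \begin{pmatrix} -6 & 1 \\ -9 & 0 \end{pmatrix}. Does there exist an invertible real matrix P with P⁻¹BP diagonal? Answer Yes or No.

No

Characteristic polynomial: p(s) = s^2 + 6s + 9 = (s + 3)^2.
s = -3 has algebraic multiplicity 2; rank(B + 3I) = 1, so geometric multiplicity = 1.
Geometric multiplicity < algebraic multiplicity, so B is not diagonalizable.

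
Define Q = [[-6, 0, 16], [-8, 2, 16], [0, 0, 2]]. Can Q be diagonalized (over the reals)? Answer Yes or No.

Yes

Characteristic polynomial: p(r) = r^3 + 2r^2 - 20r + 24 = (r - 2)^2(r + 6).
r = 2 has algebraic multiplicity 2; rank(Q − 2I) = 1, so geometric multiplicity = 2.
Every eigenvalue has geometric = algebraic multiplicity, so Q is diagonalizable.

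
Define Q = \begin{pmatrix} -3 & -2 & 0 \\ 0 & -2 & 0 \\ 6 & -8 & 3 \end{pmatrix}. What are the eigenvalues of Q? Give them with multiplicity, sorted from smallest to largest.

Characteristic polynomial: p(μ) = μ^3 + 2μ^2 - 9μ - 18 = (μ - 3)(μ + 2)(μ + 3).
Roots (with multiplicity): -3, -2, 3.

-3, -2, 3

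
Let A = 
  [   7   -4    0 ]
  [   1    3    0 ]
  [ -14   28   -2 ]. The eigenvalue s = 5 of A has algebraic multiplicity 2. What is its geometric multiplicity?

1

A − 5I = [[2, -4, 0], [1, -2, 0], [-14, 28, -7]].
This matrix has rank 2, so its null space has dimension 3 − 2 = 1.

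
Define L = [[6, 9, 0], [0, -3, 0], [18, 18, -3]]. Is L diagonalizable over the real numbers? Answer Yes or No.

Yes

Characteristic polynomial: p(t) = t^3 - 27t - 54 = (t - 6)(t + 3)^2.
t = -3 has algebraic multiplicity 2; rank(L + 3I) = 1, so geometric multiplicity = 2.
Every eigenvalue has geometric = algebraic multiplicity, so L is diagonalizable.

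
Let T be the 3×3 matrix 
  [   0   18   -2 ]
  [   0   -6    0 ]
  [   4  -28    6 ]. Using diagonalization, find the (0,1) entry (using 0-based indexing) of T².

-52

Characteristic polynomial: λ^3 - 28λ + 48 = (λ - 4)(λ - 2)(λ + 6), so the eigenvalues are -6, 2, 4.
λ=4: eigenvector (-1, 0, 2).
λ=-6: eigenvector (-2, 1, 3).
λ=2: eigenvector (1, 0, -1).
P = [[-1, -2, 1], [0, 1, 0], [2, 3, -1]], D = diag(4, -6, 2), P⁻¹ = [[1, -1, 1], [0, 1, 0], [2, 1, 1]].
T² = P·diag(16, 36, 4)·P⁻¹ = [[-8, -52, -12], [0, 36, 0], [24, 72, 28]].
The requested entry is -52.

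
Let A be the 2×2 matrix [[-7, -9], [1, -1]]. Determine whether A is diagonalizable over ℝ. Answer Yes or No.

Characteristic polynomial: p(s) = s^2 + 8s + 16 = (s + 4)^2.
s = -4 has algebraic multiplicity 2; rank(A + 4I) = 1, so geometric multiplicity = 1.
Geometric multiplicity < algebraic multiplicity, so A is not diagonalizable.

No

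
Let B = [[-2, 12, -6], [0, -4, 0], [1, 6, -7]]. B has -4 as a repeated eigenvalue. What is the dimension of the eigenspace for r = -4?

2

B + 4I = [[2, 12, -6], [0, 0, 0], [1, 6, -3]].
This matrix has rank 1, so its null space has dimension 3 − 1 = 2.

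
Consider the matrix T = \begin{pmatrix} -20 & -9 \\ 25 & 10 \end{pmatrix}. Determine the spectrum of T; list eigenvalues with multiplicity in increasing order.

Characteristic polynomial: p(s) = s^2 + 10s + 25 = (s + 5)^2.
Roots (with multiplicity): -5, -5.

-5, -5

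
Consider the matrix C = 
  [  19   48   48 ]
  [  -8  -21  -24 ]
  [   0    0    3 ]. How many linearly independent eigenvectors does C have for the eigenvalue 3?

C − 3I = [[16, 48, 48], [-8, -24, -24], [0, 0, 0]].
This matrix has rank 1, so its null space has dimension 3 − 1 = 2.

2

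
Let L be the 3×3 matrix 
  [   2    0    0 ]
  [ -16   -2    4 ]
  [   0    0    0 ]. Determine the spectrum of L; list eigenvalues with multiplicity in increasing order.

Characteristic polynomial: p(μ) = μ^3 - 4μ = μ(μ - 2)(μ + 2).
Roots (with multiplicity): -2, 0, 2.

-2, 0, 2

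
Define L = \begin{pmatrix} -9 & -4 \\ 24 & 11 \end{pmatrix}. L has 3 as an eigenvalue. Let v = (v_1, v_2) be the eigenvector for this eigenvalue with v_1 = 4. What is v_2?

L − 3I = [[-12, -4], [24, 8]].
Solving (L − 3I)v = 0 gives the eigenspace spanned by (4, -12).
With v_1 = 4, v = (4, -12), so v_2 = -12.

-12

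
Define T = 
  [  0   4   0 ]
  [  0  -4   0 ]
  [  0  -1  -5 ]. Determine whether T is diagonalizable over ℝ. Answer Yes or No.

Characteristic polynomial: p(s) = s^3 + 9s^2 + 20s = s(s + 4)(s + 5).
All 3 eigenvalues are distinct, so T is diagonalizable.

Yes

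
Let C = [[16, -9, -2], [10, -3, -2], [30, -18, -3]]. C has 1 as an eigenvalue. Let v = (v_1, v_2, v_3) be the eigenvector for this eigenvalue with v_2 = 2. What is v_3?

C − 1I = [[15, -9, -2], [10, -4, -2], [30, -18, -4]].
Solving (C − 1I)v = 0 gives the eigenspace spanned by (2, 2, 6).
With v_2 = 2, v = (2, 2, 6), so v_3 = 6.

6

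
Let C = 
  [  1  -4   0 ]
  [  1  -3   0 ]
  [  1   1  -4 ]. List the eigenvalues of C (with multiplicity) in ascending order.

-4, -1, -1

Characteristic polynomial: p(s) = s^3 + 6s^2 + 9s + 4 = (s + 1)^2(s + 4).
Roots (with multiplicity): -4, -1, -1.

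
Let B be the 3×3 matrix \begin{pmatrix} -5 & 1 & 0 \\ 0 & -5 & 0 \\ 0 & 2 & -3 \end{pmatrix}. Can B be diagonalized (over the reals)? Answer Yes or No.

Characteristic polynomial: p(r) = r^3 + 13r^2 + 55r + 75 = (r + 3)(r + 5)^2.
r = -5 has algebraic multiplicity 2; rank(B + 5I) = 2, so geometric multiplicity = 1.
Geometric multiplicity < algebraic multiplicity, so B is not diagonalizable.

No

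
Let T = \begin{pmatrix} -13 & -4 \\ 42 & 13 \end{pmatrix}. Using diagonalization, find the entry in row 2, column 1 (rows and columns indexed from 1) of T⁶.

Characteristic polynomial: λ^2 - 1 = (λ - 1)(λ + 1), so the eigenvalues are -1, 1.
λ=1: eigenvector (-2, 7).
λ=-1: eigenvector (1, -3).
P = [[-2, 1], [7, -3]], D = diag(1, -1), P⁻¹ = [[3, 1], [7, 2]].
T⁶ = P·diag(1, 1)·P⁻¹ = [[1, 0], [0, 1]].
The requested entry is 0.

0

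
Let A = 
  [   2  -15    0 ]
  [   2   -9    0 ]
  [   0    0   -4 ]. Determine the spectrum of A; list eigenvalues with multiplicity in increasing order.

-4, -4, -3

Characteristic polynomial: p(μ) = μ^3 + 11μ^2 + 40μ + 48 = (μ + 3)(μ + 4)^2.
Roots (with multiplicity): -4, -4, -3.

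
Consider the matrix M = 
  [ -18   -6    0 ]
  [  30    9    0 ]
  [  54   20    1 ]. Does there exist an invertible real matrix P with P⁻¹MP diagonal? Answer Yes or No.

Characteristic polynomial: p(λ) = λ^3 + 8λ^2 + 9λ - 18 = (λ - 1)(λ + 3)(λ + 6).
All 3 eigenvalues are distinct, so M is diagonalizable.

Yes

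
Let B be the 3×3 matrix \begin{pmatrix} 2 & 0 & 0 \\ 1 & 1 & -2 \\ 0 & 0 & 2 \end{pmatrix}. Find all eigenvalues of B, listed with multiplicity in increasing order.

Characteristic polynomial: p(t) = t^3 - 5t^2 + 8t - 4 = (t - 2)^2(t - 1).
Roots (with multiplicity): 1, 2, 2.

1, 2, 2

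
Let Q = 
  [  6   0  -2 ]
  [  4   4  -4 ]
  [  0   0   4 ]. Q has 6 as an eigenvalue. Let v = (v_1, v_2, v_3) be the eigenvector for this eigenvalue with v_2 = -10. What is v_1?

Q − 6I = [[0, 0, -2], [4, -2, -4], [0, 0, -2]].
Solving (Q − 6I)v = 0 gives the eigenspace spanned by (-5, -10, 0).
With v_2 = -10, v = (-5, -10, 0), so v_1 = -5.

-5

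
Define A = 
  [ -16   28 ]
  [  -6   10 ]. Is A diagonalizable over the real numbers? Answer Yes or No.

Yes

Characteristic polynomial: p(μ) = μ^2 + 6μ + 8 = (μ + 2)(μ + 4).
All 2 eigenvalues are distinct, so A is diagonalizable.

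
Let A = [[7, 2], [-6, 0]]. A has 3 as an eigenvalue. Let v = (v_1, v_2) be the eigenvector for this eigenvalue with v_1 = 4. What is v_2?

-8

A − 3I = [[4, 2], [-6, -3]].
Solving (A − 3I)v = 0 gives the eigenspace spanned by (4, -8).
With v_1 = 4, v = (4, -8), so v_2 = -8.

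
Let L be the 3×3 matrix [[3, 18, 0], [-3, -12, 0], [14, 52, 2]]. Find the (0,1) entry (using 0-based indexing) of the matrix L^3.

1134

Characteristic polynomial: s^3 + 7s^2 - 36 = (s - 2)(s + 3)(s + 6), so the eigenvalues are -6, -3, 2.
s=-3: eigenvector (3, -1, 2).
s=2: eigenvector (0, 0, 1).
s=-6: eigenvector (-2, 1, -3).
P = [[3, 0, -2], [-1, 0, 1], [2, 1, -3]], D = diag(-3, 2, -6), P⁻¹ = [[1, 2, 0], [1, 5, 1], [1, 3, 0]].
L³ = P·diag(-27, 8, -216)·P⁻¹ = [[351, 1134, 0], [-189, -594, 0], [602, 1876, 8]].
The requested entry is 1134.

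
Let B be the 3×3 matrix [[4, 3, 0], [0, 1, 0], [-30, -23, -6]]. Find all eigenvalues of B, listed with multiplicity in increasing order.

-6, 1, 4

Characteristic polynomial: p(μ) = μ^3 + μ^2 - 26μ + 24 = (μ - 4)(μ - 1)(μ + 6).
Roots (with multiplicity): -6, 1, 4.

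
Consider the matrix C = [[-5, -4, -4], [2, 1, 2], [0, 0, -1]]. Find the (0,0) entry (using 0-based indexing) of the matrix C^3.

Characteristic polynomial: μ^3 + 5μ^2 + 7μ + 3 = (μ + 1)^2(μ + 3), so the eigenvalues are -3, -1, -1.
μ=-1: eigenvector (-3, 2, 1).
μ=-3: eigenvector (-2, 1, 0).
μ=-1: eigenvector (-1, 1, 0).
P = [[-3, -2, -1], [2, 1, 1], [1, 0, 0]], D = diag(-1, -3, -1), P⁻¹ = [[0, 0, 1], [-1, -1, -1], [1, 2, -1]].
C³ = P·diag(-1, -27, -1)·P⁻¹ = [[-53, -52, -52], [26, 25, 26], [0, 0, -1]].
The requested entry is -53.

-53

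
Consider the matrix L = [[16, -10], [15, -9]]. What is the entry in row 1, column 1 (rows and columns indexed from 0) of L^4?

-2589

Characteristic polynomial: t^2 - 7t + 6 = (t - 6)(t - 1), so the eigenvalues are 1, 6.
t=1: eigenvector (-2, -3).
t=6: eigenvector (1, 1).
P = [[-2, 1], [-3, 1]], D = diag(1, 6), P⁻¹ = [[1, -1], [3, -2]].
L⁴ = P·diag(1, 1296)·P⁻¹ = [[3886, -2590], [3885, -2589]].
The requested entry is -2589.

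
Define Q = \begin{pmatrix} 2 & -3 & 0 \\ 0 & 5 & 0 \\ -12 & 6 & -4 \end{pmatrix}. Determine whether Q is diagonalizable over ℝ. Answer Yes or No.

Characteristic polynomial: p(λ) = λ^3 - 3λ^2 - 18λ + 40 = (λ - 5)(λ - 2)(λ + 4).
All 3 eigenvalues are distinct, so Q is diagonalizable.

Yes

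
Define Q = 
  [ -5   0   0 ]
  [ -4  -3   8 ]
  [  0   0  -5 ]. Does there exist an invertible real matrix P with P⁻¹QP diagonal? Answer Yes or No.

Characteristic polynomial: p(μ) = μ^3 + 13μ^2 + 55μ + 75 = (μ + 3)(μ + 5)^2.
μ = -5 has algebraic multiplicity 2; rank(Q + 5I) = 1, so geometric multiplicity = 2.
Every eigenvalue has geometric = algebraic multiplicity, so Q is diagonalizable.

Yes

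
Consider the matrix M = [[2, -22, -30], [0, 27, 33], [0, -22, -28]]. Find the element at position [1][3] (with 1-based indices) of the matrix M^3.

Characteristic polynomial: λ^3 - λ^2 - 32λ + 60 = (λ - 5)(λ - 2)(λ + 6), so the eigenvalues are -6, 2, 5.
λ=5: eigenvector (-2, 3, -2).
λ=2: eigenvector (1, 0, 0).
λ=-6: eigenvector (1, -1, 1).
P = [[-2, 1, 1], [3, 0, -1], [-2, 0, 1]], D = diag(5, 2, -6), P⁻¹ = [[0, 1, 1], [1, 0, -1], [0, 2, 3]].
M³ = P·diag(125, 8, -216)·P⁻¹ = [[8, -682, -906], [0, 807, 1023], [0, -682, -898]].
The requested entry is -906.

-906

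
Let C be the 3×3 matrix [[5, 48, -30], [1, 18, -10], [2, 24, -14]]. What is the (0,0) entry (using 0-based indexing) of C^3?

Characteristic polynomial: λ^3 - 9λ^2 + 20λ - 12 = (λ - 6)(λ - 2)(λ - 1), so the eigenvalues are 1, 2, 6.
λ=2: eigenvector (4, 1, 2).
λ=1: eigenvector (-3, -1, -2).
λ=6: eigenvector (-6, -2, -3).
P = [[4, -3, -6], [1, -1, -2], [2, -2, -3]], D = diag(2, 1, 6), P⁻¹ = [[1, -3, 0], [1, 0, -2], [0, -2, 1]].
C³ = P·diag(8, 1, 216)·P⁻¹ = [[29, 2496, -1290], [7, 840, -430], [14, 1248, -644]].
The requested entry is 29.

29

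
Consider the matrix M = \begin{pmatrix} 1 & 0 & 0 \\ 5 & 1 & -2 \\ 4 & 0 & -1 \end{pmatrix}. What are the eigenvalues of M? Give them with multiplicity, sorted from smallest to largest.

Characteristic polynomial: p(s) = s^3 - s^2 - s + 1 = (s - 1)^2(s + 1).
Roots (with multiplicity): -1, 1, 1.

-1, 1, 1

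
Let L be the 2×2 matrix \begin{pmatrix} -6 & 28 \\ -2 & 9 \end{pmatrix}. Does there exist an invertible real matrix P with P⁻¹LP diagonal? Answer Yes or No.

Yes

Characteristic polynomial: p(μ) = μ^2 - 3μ + 2 = (μ - 2)(μ - 1).
All 2 eigenvalues are distinct, so L is diagonalizable.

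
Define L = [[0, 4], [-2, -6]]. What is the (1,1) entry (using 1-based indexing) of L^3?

48

Characteristic polynomial: μ^2 + 6μ + 8 = (μ + 2)(μ + 4), so the eigenvalues are -4, -2.
μ=-2: eigenvector (2, -1).
μ=-4: eigenvector (-1, 1).
P = [[2, -1], [-1, 1]], D = diag(-2, -4), P⁻¹ = [[1, 1], [1, 2]].
L³ = P·diag(-8, -64)·P⁻¹ = [[48, 112], [-56, -120]].
The requested entry is 48.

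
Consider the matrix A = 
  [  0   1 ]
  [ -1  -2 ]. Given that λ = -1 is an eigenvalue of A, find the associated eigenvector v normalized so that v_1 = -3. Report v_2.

A + 1I = [[1, 1], [-1, -1]].
Solving (A + 1I)v = 0 gives the eigenspace spanned by (-3, 3).
With v_1 = -3, v = (-3, 3), so v_2 = 3.

3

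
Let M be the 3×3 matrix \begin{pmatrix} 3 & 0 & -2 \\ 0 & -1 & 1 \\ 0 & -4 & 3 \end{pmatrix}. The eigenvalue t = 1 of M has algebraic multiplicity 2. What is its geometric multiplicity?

1

M − 1I = [[2, 0, -2], [0, -2, 1], [0, -4, 2]].
This matrix has rank 2, so its null space has dimension 3 − 2 = 1.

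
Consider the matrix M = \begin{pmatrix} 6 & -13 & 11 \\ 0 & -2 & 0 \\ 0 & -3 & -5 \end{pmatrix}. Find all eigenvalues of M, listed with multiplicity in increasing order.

-5, -2, 6

Characteristic polynomial: p(s) = s^3 + s^2 - 32s - 60 = (s - 6)(s + 2)(s + 5).
Roots (with multiplicity): -5, -2, 6.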